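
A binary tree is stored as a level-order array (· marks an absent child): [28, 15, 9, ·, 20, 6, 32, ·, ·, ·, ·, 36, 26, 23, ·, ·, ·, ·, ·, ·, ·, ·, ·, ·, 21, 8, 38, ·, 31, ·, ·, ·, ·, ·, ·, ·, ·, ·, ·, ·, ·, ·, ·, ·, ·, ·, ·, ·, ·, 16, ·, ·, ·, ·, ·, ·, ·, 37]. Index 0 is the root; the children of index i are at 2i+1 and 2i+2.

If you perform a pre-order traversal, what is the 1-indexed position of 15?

2

Pre-order visits the node, then its left subtree, then its right subtree.
Visit 28.
At 28: go left to 15.
  Visit 15.
  At 15: no left child.
  At 15: go right to 20.
    20 is a leaf — visit 20.
At 28: go right to 9.
  Visit 9.
  At 9: go left to 6.
    Visit 6.
    At 6: go left to 36.
      Visit 36.
      At 36: no left child.
      At 36: go right to 21.
        Visit 21.
        At 21: go left to 16.
          16 is a leaf — visit 16.
        At 21: no right child.
    At 6: go right to 26.
      Visit 26.
      At 26: go left to 8.
        8 is a leaf — visit 8.
      At 26: go right to 38.
        38 is a leaf — visit 38.
  At 9: go right to 32.
    Visit 32.
    At 32: go left to 23.
      Visit 23.
      At 23: no left child.
      At 23: go right to 31.
        Visit 31.
        At 31: go left to 37.
          37 is a leaf — visit 37.
        At 31: no right child.
    At 32: no right child.
Full pre-order sequence: 28, 15, 20, 9, 6, 36, 21, 16, 26, 8, 38, 32, 23, 31, 37.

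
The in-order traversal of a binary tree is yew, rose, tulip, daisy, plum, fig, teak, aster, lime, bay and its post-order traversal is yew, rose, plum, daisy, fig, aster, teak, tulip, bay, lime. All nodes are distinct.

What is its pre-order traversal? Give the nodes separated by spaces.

lime tulip rose yew teak fig daisy plum aster bay

The last element of post-order is the root; it splits in-order into left and right subtrees.
Root lime: left subtree has 8 nodes {yew, rose, tulip, daisy, plum, fig, teak, aster}, right has 1 {bay}.
  Root tulip: left subtree has 2 nodes {yew, rose}, right has 5 {daisy, plum, fig, teak, aster}.
    Root rose: left subtree has 1 node {yew}, right has 0 { }.
    Root teak: left subtree has 3 nodes {daisy, plum, fig}, right has 1 {aster}.
      Root fig: left subtree has 2 nodes {daisy, plum}, right has 0 { }.
        Root daisy: left subtree has 0 nodes { }, right has 1 {plum}.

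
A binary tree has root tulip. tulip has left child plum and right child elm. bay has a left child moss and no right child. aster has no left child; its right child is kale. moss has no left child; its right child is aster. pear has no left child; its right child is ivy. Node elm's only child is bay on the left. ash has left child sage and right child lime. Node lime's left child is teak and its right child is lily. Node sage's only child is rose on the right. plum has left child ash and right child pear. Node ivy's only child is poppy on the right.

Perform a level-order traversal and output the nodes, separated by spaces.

Level-order visits nodes level by level from the root, left to right within each level.
Level 0: tulip
Level 1: plum, elm
Level 2: ash, pear, bay
Level 3: sage, lime, ivy, moss
Level 4: rose, teak, lily, poppy, aster
Level 5: kale

tulip plum elm ash pear bay sage lime ivy moss rose teak lily poppy aster kale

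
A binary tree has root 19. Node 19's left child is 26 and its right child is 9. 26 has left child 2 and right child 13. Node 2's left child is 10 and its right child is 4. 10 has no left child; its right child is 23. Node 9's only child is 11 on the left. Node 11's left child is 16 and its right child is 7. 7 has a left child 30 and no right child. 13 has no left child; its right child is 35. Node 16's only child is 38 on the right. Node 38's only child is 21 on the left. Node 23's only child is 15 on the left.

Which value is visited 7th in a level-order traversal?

Level-order visits nodes level by level from the root, left to right within each level.
Level 0: 19
Level 1: 26, 9
Level 2: 2, 13, 11
Level 3: 10, 4, 35, 16, 7
Level 4: 23, 38, 30
Level 5: 15, 21
Full level-order sequence: 19, 26, 9, 2, 13, 11, 10, 4, 35, 16, 7, 23, 38, 30, 15, 21.

10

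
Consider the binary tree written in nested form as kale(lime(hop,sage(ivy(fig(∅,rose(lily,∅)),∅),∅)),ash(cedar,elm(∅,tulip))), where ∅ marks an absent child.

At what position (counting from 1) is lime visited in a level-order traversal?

Level-order visits nodes level by level from the root, left to right within each level.
Level 0: kale
Level 1: lime, ash
Level 2: hop, sage, cedar, elm
Level 3: ivy, tulip
Level 4: fig
Level 5: rose
Level 6: lily
Full level-order sequence: kale, lime, ash, hop, sage, cedar, elm, ivy, tulip, fig, rose, lily.

2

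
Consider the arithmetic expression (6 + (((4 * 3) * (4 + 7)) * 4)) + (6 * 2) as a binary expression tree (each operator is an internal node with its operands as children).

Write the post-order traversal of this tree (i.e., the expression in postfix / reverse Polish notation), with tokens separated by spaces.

6 4 3 * 4 7 + * 4 * + 6 2 * +

Post-order on an expression tree gives postfix notation: for each operator, emit left operand, right operand, then the operator.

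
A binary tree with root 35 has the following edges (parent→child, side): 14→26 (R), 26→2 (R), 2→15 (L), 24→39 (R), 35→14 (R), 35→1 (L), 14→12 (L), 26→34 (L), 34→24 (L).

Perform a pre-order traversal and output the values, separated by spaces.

35 1 14 12 26 34 24 39 2 15

Pre-order visits the node, then its left subtree, then its right subtree.
Visit 35.
At 35: go left to 1.
  1 is a leaf — visit 1.
At 35: go right to 14.
  Visit 14.
  At 14: go left to 12.
    12 is a leaf — visit 12.
  At 14: go right to 26.
    Visit 26.
    At 26: go left to 34.
      Visit 34.
      At 34: go left to 24.
        Visit 24.
        At 24: no left child.
        At 24: go right to 39.
          39 is a leaf — visit 39.
      At 34: no right child.
    At 26: go right to 2.
      Visit 2.
      At 2: go left to 15.
        15 is a leaf — visit 15.
      At 2: no right child.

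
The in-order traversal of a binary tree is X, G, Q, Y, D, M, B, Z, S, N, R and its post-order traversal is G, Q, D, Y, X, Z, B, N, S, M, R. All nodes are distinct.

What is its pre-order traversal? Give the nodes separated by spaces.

R M X Y Q G D S B Z N

The last element of post-order is the root; it splits in-order into left and right subtrees.
Root R: left subtree has 10 nodes {X, G, Q, Y, D, M, B, Z, S, N}, right has 0 { }.
  Root M: left subtree has 5 nodes {X, G, Q, Y, D}, right has 4 {B, Z, S, N}.
    Root X: left subtree has 0 nodes { }, right has 4 {G, Q, Y, D}.
      Root Y: left subtree has 2 nodes {G, Q}, right has 1 {D}.
        Root Q: left subtree has 1 node {G}, right has 0 { }.
    Root S: left subtree has 2 nodes {B, Z}, right has 1 {N}.
      Root B: left subtree has 0 nodes { }, right has 1 {Z}.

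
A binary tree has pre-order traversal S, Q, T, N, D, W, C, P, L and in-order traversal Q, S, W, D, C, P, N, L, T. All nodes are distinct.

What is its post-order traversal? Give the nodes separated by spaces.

Q W P C D L N T S

The first element of pre-order is the root; it splits in-order into left and right subtrees.
Root S: left subtree has 1 node {Q}, right has 7 {W, D, C, P, N, L, T}.
  Root T: left subtree has 6 nodes {W, D, C, P, N, L}, right has 0 { }.
    Root N: left subtree has 4 nodes {W, D, C, P}, right has 1 {L}.
      Root D: left subtree has 1 node {W}, right has 2 {C, P}.
        Root C: left subtree has 0 nodes { }, right has 1 {P}.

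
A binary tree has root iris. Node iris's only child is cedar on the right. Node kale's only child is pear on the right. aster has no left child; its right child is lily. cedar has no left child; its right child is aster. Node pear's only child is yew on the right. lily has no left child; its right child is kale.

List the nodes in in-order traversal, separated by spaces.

In-order visits the left subtree, then the node, then the right subtree.
At iris: no left child.
Visit iris.
At iris: go right to cedar.
  At cedar: no left child.
  Visit cedar.
  At cedar: go right to aster.
    At aster: no left child.
    Visit aster.
    At aster: go right to lily.
      At lily: no left child.
      Visit lily.
      At lily: go right to kale.
        At kale: no left child.
        Visit kale.
        At kale: go right to pear.
          At pear: no left child.
          Visit pear.
          At pear: go right to yew.
            yew is a leaf — visit yew.

iris cedar aster lily kale pear yew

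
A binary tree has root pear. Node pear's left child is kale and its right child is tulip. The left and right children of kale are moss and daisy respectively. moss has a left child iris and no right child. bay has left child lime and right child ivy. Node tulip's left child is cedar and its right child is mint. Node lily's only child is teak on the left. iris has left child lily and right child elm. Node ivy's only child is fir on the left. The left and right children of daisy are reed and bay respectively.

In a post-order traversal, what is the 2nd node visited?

lily

Post-order visits the left subtree, then the right subtree, then the node.
At pear: go left to kale.
  At kale: go left to moss.
    At moss: go left to iris.
      At iris: go left to lily.
        At lily: go left to teak.
          teak is a leaf — visit teak.
        At lily: no right child.
        Visit lily.
      At iris: go right to elm.
        elm is a leaf — visit elm.
      Visit iris.
    At moss: no right child.
    Visit moss.
  At kale: go right to daisy.
    At daisy: go left to reed.
      reed is a leaf — visit reed.
    At daisy: go right to bay.
      At bay: go left to lime.
        lime is a leaf — visit lime.
      At bay: go right to ivy.
        At ivy: go left to fir.
          fir is a leaf — visit fir.
        At ivy: no right child.
        Visit ivy.
      Visit bay.
    Visit daisy.
  Visit kale.
At pear: go right to tulip.
  At tulip: go left to cedar.
    cedar is a leaf — visit cedar.
  At tulip: go right to mint.
    mint is a leaf — visit mint.
  Visit tulip.
Visit pear.
Full post-order sequence: teak, lily, elm, iris, moss, reed, lime, fir, ivy, bay, daisy, kale, cedar, mint, tulip, pear.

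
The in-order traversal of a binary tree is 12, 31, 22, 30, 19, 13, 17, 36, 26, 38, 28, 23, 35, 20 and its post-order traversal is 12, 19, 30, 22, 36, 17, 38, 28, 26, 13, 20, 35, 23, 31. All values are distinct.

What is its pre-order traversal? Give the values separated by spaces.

31 12 23 13 22 30 19 26 17 36 28 38 35 20

The last element of post-order is the root; it splits in-order into left and right subtrees.
Root 31: left subtree has 1 node {12}, right has 12 {22, 30, 19, 13, 17, 36, 26, 38, 28, 23, 35, 20}.
  Root 23: left subtree has 9 nodes {22, 30, 19, 13, 17, 36, 26, 38, 28}, right has 2 {35, 20}.
    Root 13: left subtree has 3 nodes {22, 30, 19}, right has 5 {17, 36, 26, 38, 28}.
      Root 22: left subtree has 0 nodes { }, right has 2 {30, 19}.
        Root 30: left subtree has 0 nodes { }, right has 1 {19}.
      Root 26: left subtree has 2 nodes {17, 36}, right has 2 {38, 28}.
        Root 17: left subtree has 0 nodes { }, right has 1 {36}.
        Root 28: left subtree has 1 node {38}, right has 0 { }.
    Root 35: left subtree has 0 nodes { }, right has 1 {20}.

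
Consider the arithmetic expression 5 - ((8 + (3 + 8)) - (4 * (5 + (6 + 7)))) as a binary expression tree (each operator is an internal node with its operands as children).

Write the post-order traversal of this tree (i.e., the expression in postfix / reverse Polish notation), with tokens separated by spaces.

5 8 3 8 + + 4 5 6 7 + + * - -

Post-order on an expression tree gives postfix notation: for each operator, emit left operand, right operand, then the operator.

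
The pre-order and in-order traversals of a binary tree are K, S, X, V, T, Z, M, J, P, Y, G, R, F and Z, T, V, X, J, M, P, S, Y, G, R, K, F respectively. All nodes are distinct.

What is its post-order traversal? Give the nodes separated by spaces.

Z T V J P M X R G Y S F K

The first element of pre-order is the root; it splits in-order into left and right subtrees.
Root K: left subtree has 11 nodes {Z, T, V, X, J, M, P, S, Y, G, R}, right has 1 {F}.
  Root S: left subtree has 7 nodes {Z, T, V, X, J, M, P}, right has 3 {Y, G, R}.
    Root X: left subtree has 3 nodes {Z, T, V}, right has 3 {J, M, P}.
      Root V: left subtree has 2 nodes {Z, T}, right has 0 { }.
        Root T: left subtree has 1 node {Z}, right has 0 { }.
      Root M: left subtree has 1 node {J}, right has 1 {P}.
    Root Y: left subtree has 0 nodes { }, right has 2 {G, R}.
      Root G: left subtree has 0 nodes { }, right has 1 {R}.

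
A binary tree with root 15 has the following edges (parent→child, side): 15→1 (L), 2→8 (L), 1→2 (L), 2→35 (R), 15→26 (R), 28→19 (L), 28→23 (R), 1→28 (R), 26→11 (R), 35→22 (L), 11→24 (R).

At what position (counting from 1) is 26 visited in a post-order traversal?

Post-order visits the left subtree, then the right subtree, then the node.
At 15: go left to 1.
  At 1: go left to 2.
    At 2: go left to 8.
      8 is a leaf — visit 8.
    At 2: go right to 35.
      At 35: go left to 22.
        22 is a leaf — visit 22.
      At 35: no right child.
      Visit 35.
    Visit 2.
  At 1: go right to 28.
    At 28: go left to 19.
      19 is a leaf — visit 19.
    At 28: go right to 23.
      23 is a leaf — visit 23.
    Visit 28.
  Visit 1.
At 15: go right to 26.
  At 26: no left child.
  At 26: go right to 11.
    At 11: no left child.
    At 11: go right to 24.
      24 is a leaf — visit 24.
    Visit 11.
  Visit 26.
Visit 15.
Full post-order sequence: 8, 22, 35, 2, 19, 23, 28, 1, 24, 11, 26, 15.

11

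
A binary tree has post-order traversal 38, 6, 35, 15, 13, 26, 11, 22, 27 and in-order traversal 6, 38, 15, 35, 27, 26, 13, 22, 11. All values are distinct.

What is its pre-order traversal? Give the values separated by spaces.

27 15 6 38 35 22 26 13 11

The last element of post-order is the root; it splits in-order into left and right subtrees.
Root 27: left subtree has 4 nodes {6, 38, 15, 35}, right has 4 {26, 13, 22, 11}.
  Root 15: left subtree has 2 nodes {6, 38}, right has 1 {35}.
    Root 6: left subtree has 0 nodes { }, right has 1 {38}.
  Root 22: left subtree has 2 nodes {26, 13}, right has 1 {11}.
    Root 26: left subtree has 0 nodes { }, right has 1 {13}.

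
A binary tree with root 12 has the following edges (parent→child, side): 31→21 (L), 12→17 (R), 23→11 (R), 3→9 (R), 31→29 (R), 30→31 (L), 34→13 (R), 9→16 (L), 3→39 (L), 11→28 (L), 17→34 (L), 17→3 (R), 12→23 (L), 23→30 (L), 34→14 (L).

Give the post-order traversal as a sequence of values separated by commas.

Post-order visits the left subtree, then the right subtree, then the node.
At 12: go left to 23.
  At 23: go left to 30.
    At 30: go left to 31.
      At 31: go left to 21.
        21 is a leaf — visit 21.
      At 31: go right to 29.
        29 is a leaf — visit 29.
      Visit 31.
    At 30: no right child.
    Visit 30.
  At 23: go right to 11.
    At 11: go left to 28.
      28 is a leaf — visit 28.
    At 11: no right child.
    Visit 11.
  Visit 23.
At 12: go right to 17.
  At 17: go left to 34.
    At 34: go left to 14.
      14 is a leaf — visit 14.
    At 34: go right to 13.
      13 is a leaf — visit 13.
    Visit 34.
  At 17: go right to 3.
    At 3: go left to 39.
      39 is a leaf — visit 39.
    At 3: go right to 9.
      At 9: go left to 16.
        16 is a leaf — visit 16.
      At 9: no right child.
      Visit 9.
    Visit 3.
  Visit 17.
Visit 12.

21, 29, 31, 30, 28, 11, 23, 14, 13, 34, 39, 16, 9, 3, 17, 12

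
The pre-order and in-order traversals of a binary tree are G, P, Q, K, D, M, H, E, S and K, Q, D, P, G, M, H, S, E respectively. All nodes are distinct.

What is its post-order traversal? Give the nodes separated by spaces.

The first element of pre-order is the root; it splits in-order into left and right subtrees.
Root G: left subtree has 4 nodes {K, Q, D, P}, right has 4 {M, H, S, E}.
  Root P: left subtree has 3 nodes {K, Q, D}, right has 0 { }.
    Root Q: left subtree has 1 node {K}, right has 1 {D}.
  Root M: left subtree has 0 nodes { }, right has 3 {H, S, E}.
    Root H: left subtree has 0 nodes { }, right has 2 {S, E}.
      Root E: left subtree has 1 node {S}, right has 0 { }.

K D Q P S E H M G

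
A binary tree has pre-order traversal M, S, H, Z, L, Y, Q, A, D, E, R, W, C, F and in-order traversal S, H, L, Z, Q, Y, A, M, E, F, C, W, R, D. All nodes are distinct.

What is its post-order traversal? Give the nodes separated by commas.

L, Q, A, Y, Z, H, S, F, C, W, R, E, D, M

The first element of pre-order is the root; it splits in-order into left and right subtrees.
Root M: left subtree has 7 nodes {S, H, L, Z, Q, Y, A}, right has 6 {E, F, C, W, R, D}.
  Root S: left subtree has 0 nodes { }, right has 6 {H, L, Z, Q, Y, A}.
    Root H: left subtree has 0 nodes { }, right has 5 {L, Z, Q, Y, A}.
      Root Z: left subtree has 1 node {L}, right has 3 {Q, Y, A}.
        Root Y: left subtree has 1 node {Q}, right has 1 {A}.
  Root D: left subtree has 5 nodes {E, F, C, W, R}, right has 0 { }.
    Root E: left subtree has 0 nodes { }, right has 4 {F, C, W, R}.
      Root R: left subtree has 3 nodes {F, C, W}, right has 0 { }.
        Root W: left subtree has 2 nodes {F, C}, right has 0 { }.
          Root C: left subtree has 1 node {F}, right has 0 { }.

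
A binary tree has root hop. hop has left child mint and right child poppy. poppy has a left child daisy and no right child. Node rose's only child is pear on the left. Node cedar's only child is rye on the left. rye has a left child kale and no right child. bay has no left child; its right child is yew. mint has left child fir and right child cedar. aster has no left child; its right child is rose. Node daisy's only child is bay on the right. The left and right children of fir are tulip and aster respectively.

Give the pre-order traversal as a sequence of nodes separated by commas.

Pre-order visits the node, then its left subtree, then its right subtree.
Visit hop.
At hop: go left to mint.
  Visit mint.
  At mint: go left to fir.
    Visit fir.
    At fir: go left to tulip.
      tulip is a leaf — visit tulip.
    At fir: go right to aster.
      Visit aster.
      At aster: no left child.
      At aster: go right to rose.
        Visit rose.
        At rose: go left to pear.
          pear is a leaf — visit pear.
        At rose: no right child.
  At mint: go right to cedar.
    Visit cedar.
    At cedar: go left to rye.
      Visit rye.
      At rye: go left to kale.
        kale is a leaf — visit kale.
      At rye: no right child.
    At cedar: no right child.
At hop: go right to poppy.
  Visit poppy.
  At poppy: go left to daisy.
    Visit daisy.
    At daisy: no left child.
    At daisy: go right to bay.
      Visit bay.
      At bay: no left child.
      At bay: go right to yew.
        yew is a leaf — visit yew.
  At poppy: no right child.

hop, mint, fir, tulip, aster, rose, pear, cedar, rye, kale, poppy, daisy, bay, yew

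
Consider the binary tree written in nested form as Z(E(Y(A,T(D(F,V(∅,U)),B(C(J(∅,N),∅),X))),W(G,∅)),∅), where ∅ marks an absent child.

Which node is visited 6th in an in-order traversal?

U

In-order visits the left subtree, then the node, then the right subtree.
At Z: go left to E.
  At E: go left to Y.
    At Y: go left to A.
      A is a leaf — visit A.
    Visit Y.
    At Y: go right to T.
      At T: go left to D.
        At D: go left to F.
          F is a leaf — visit F.
        Visit D.
        At D: go right to V.
          At V: no left child.
          Visit V.
          At V: go right to U.
            U is a leaf — visit U.
      Visit T.
      At T: go right to B.
        At B: go left to C.
          At C: go left to J.
            At J: no left child.
            Visit J.
            At J: go right to N.
              N is a leaf — visit N.
          Visit C.
          At C: no right child.
        Visit B.
        At B: go right to X.
          X is a leaf — visit X.
  Visit E.
  At E: go right to W.
    At W: go left to G.
      G is a leaf — visit G.
    Visit W.
    At W: no right child.
Visit Z.
At Z: no right child.
Full in-order sequence: A, Y, F, D, V, U, T, J, N, C, B, X, E, G, W, Z.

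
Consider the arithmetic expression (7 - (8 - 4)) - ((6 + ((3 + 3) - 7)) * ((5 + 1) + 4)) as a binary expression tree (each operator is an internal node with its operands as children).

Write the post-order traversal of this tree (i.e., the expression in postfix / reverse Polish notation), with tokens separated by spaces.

7 8 4 - - 6 3 3 + 7 - + 5 1 + 4 + * -

Post-order on an expression tree gives postfix notation: for each operator, emit left operand, right operand, then the operator.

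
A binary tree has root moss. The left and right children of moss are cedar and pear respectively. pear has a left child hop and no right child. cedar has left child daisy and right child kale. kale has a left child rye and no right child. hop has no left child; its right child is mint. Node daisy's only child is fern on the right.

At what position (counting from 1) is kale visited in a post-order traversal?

Post-order visits the left subtree, then the right subtree, then the node.
At moss: go left to cedar.
  At cedar: go left to daisy.
    At daisy: no left child.
    At daisy: go right to fern.
      fern is a leaf — visit fern.
    Visit daisy.
  At cedar: go right to kale.
    At kale: go left to rye.
      rye is a leaf — visit rye.
    At kale: no right child.
    Visit kale.
  Visit cedar.
At moss: go right to pear.
  At pear: go left to hop.
    At hop: no left child.
    At hop: go right to mint.
      mint is a leaf — visit mint.
    Visit hop.
  At pear: no right child.
  Visit pear.
Visit moss.
Full post-order sequence: fern, daisy, rye, kale, cedar, mint, hop, pear, moss.

4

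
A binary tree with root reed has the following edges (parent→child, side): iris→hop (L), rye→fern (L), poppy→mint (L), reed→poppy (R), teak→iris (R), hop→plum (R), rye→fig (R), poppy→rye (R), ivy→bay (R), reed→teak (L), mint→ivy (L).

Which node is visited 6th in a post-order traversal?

Post-order visits the left subtree, then the right subtree, then the node.
At reed: go left to teak.
  At teak: no left child.
  At teak: go right to iris.
    At iris: go left to hop.
      At hop: no left child.
      At hop: go right to plum.
        plum is a leaf — visit plum.
      Visit hop.
    At iris: no right child.
    Visit iris.
  Visit teak.
At reed: go right to poppy.
  At poppy: go left to mint.
    At mint: go left to ivy.
      At ivy: no left child.
      At ivy: go right to bay.
        bay is a leaf — visit bay.
      Visit ivy.
    At mint: no right child.
    Visit mint.
  At poppy: go right to rye.
    At rye: go left to fern.
      fern is a leaf — visit fern.
    At rye: go right to fig.
      fig is a leaf — visit fig.
    Visit rye.
  Visit poppy.
Visit reed.
Full post-order sequence: plum, hop, iris, teak, bay, ivy, mint, fern, fig, rye, poppy, reed.

ivy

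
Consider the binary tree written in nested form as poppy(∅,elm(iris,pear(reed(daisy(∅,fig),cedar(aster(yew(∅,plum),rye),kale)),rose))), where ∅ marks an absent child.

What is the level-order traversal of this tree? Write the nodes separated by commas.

Level-order visits nodes level by level from the root, left to right within each level.
Level 0: poppy
Level 1: elm
Level 2: iris, pear
Level 3: reed, rose
Level 4: daisy, cedar
Level 5: fig, aster, kale
Level 6: yew, rye
Level 7: plum

poppy, elm, iris, pear, reed, rose, daisy, cedar, fig, aster, kale, yew, rye, plum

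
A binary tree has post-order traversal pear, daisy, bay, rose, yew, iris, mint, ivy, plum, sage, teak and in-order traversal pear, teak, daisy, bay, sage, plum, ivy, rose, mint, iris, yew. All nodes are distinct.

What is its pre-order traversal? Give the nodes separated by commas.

The last element of post-order is the root; it splits in-order into left and right subtrees.
Root teak: left subtree has 1 node {pear}, right has 9 {daisy, bay, sage, plum, ivy, rose, mint, iris, yew}.
  Root sage: left subtree has 2 nodes {daisy, bay}, right has 6 {plum, ivy, rose, mint, iris, yew}.
    Root bay: left subtree has 1 node {daisy}, right has 0 { }.
    Root plum: left subtree has 0 nodes { }, right has 5 {ivy, rose, mint, iris, yew}.
      Root ivy: left subtree has 0 nodes { }, right has 4 {rose, mint, iris, yew}.
        Root mint: left subtree has 1 node {rose}, right has 2 {iris, yew}.
          Root iris: left subtree has 0 nodes { }, right has 1 {yew}.

teak, pear, sage, bay, daisy, plum, ivy, mint, rose, iris, yew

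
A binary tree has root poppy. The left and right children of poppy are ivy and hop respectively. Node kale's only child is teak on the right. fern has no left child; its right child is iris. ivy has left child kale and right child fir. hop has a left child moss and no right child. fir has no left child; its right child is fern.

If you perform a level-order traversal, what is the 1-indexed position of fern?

Level-order visits nodes level by level from the root, left to right within each level.
Level 0: poppy
Level 1: ivy, hop
Level 2: kale, fir, moss
Level 3: teak, fern
Level 4: iris
Full level-order sequence: poppy, ivy, hop, kale, fir, moss, teak, fern, iris.

8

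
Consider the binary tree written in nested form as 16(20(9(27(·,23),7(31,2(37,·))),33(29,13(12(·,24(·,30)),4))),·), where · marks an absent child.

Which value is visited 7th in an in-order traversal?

In-order visits the left subtree, then the node, then the right subtree.
At 16: go left to 20.
  At 20: go left to 9.
    At 9: go left to 27.
      At 27: no left child.
      Visit 27.
      At 27: go right to 23.
        23 is a leaf — visit 23.
    Visit 9.
    At 9: go right to 7.
      At 7: go left to 31.
        31 is a leaf — visit 31.
      Visit 7.
      At 7: go right to 2.
        At 2: go left to 37.
          37 is a leaf — visit 37.
        Visit 2.
        At 2: no right child.
  Visit 20.
  At 20: go right to 33.
    At 33: go left to 29.
      29 is a leaf — visit 29.
    Visit 33.
    At 33: go right to 13.
      At 13: go left to 12.
        At 12: no left child.
        Visit 12.
        At 12: go right to 24.
          At 24: no left child.
          Visit 24.
          At 24: go right to 30.
            30 is a leaf — visit 30.
      Visit 13.
      At 13: go right to 4.
        4 is a leaf — visit 4.
Visit 16.
At 16: no right child.
Full in-order sequence: 27, 23, 9, 31, 7, 37, 2, 20, 29, 33, 12, 24, 30, 13, 4, 16.

2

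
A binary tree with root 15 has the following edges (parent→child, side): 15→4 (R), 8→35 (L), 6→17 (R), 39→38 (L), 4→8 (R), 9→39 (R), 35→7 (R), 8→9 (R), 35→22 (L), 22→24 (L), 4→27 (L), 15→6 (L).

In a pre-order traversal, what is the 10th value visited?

Pre-order visits the node, then its left subtree, then its right subtree.
Visit 15.
At 15: go left to 6.
  Visit 6.
  At 6: no left child.
  At 6: go right to 17.
    17 is a leaf — visit 17.
At 15: go right to 4.
  Visit 4.
  At 4: go left to 27.
    27 is a leaf — visit 27.
  At 4: go right to 8.
    Visit 8.
    At 8: go left to 35.
      Visit 35.
      At 35: go left to 22.
        Visit 22.
        At 22: go left to 24.
          24 is a leaf — visit 24.
        At 22: no right child.
      At 35: go right to 7.
        7 is a leaf — visit 7.
    At 8: go right to 9.
      Visit 9.
      At 9: no left child.
      At 9: go right to 39.
        Visit 39.
        At 39: go left to 38.
          38 is a leaf — visit 38.
        At 39: no right child.
Full pre-order sequence: 15, 6, 17, 4, 27, 8, 35, 22, 24, 7, 9, 39, 38.

7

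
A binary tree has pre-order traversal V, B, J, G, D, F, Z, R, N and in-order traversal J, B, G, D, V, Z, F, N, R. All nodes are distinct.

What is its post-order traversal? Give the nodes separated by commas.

The first element of pre-order is the root; it splits in-order into left and right subtrees.
Root V: left subtree has 4 nodes {J, B, G, D}, right has 4 {Z, F, N, R}.
  Root B: left subtree has 1 node {J}, right has 2 {G, D}.
    Root G: left subtree has 0 nodes { }, right has 1 {D}.
  Root F: left subtree has 1 node {Z}, right has 2 {N, R}.
    Root R: left subtree has 1 node {N}, right has 0 { }.

J, D, G, B, Z, N, R, F, V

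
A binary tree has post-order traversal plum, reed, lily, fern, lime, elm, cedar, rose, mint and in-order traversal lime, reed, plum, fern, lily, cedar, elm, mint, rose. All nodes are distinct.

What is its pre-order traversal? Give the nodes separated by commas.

The last element of post-order is the root; it splits in-order into left and right subtrees.
Root mint: left subtree has 7 nodes {lime, reed, plum, fern, lily, cedar, elm}, right has 1 {rose}.
  Root cedar: left subtree has 5 nodes {lime, reed, plum, fern, lily}, right has 1 {elm}.
    Root lime: left subtree has 0 nodes { }, right has 4 {reed, plum, fern, lily}.
      Root fern: left subtree has 2 nodes {reed, plum}, right has 1 {lily}.
        Root reed: left subtree has 0 nodes { }, right has 1 {plum}.

mint, cedar, lime, fern, reed, plum, lily, elm, rose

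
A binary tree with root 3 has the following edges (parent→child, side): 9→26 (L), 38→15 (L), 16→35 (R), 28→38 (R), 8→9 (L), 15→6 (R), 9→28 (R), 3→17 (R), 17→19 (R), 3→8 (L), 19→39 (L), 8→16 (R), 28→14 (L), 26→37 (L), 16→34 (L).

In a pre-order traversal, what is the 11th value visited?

16

Pre-order visits the node, then its left subtree, then its right subtree.
Visit 3.
At 3: go left to 8.
  Visit 8.
  At 8: go left to 9.
    Visit 9.
    At 9: go left to 26.
      Visit 26.
      At 26: go left to 37.
        37 is a leaf — visit 37.
      At 26: no right child.
    At 9: go right to 28.
      Visit 28.
      At 28: go left to 14.
        14 is a leaf — visit 14.
      At 28: go right to 38.
        Visit 38.
        At 38: go left to 15.
          Visit 15.
          At 15: no left child.
          At 15: go right to 6.
            6 is a leaf — visit 6.
        At 38: no right child.
  At 8: go right to 16.
    Visit 16.
    At 16: go left to 34.
      34 is a leaf — visit 34.
    At 16: go right to 35.
      35 is a leaf — visit 35.
At 3: go right to 17.
  Visit 17.
  At 17: no left child.
  At 17: go right to 19.
    Visit 19.
    At 19: go left to 39.
      39 is a leaf — visit 39.
    At 19: no right child.
Full pre-order sequence: 3, 8, 9, 26, 37, 28, 14, 38, 15, 6, 16, 34, 35, 17, 19, 39.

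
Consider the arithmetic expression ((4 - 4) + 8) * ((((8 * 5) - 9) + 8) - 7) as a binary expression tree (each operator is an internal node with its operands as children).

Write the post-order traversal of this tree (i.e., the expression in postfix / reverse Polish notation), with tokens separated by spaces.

4 4 - 8 + 8 5 * 9 - 8 + 7 - *

Post-order on an expression tree gives postfix notation: for each operator, emit left operand, right operand, then the operator.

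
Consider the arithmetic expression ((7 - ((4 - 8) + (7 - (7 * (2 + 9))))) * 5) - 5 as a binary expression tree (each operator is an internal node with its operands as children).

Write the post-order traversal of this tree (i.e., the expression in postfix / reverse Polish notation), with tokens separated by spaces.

7 4 8 - 7 7 2 9 + * - + - 5 * 5 -

Post-order on an expression tree gives postfix notation: for each operator, emit left operand, right operand, then the operator.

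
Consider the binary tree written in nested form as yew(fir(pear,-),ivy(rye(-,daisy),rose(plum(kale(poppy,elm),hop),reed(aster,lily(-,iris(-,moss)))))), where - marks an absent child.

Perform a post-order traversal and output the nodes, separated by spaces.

pear fir daisy rye poppy elm kale hop plum aster moss iris lily reed rose ivy yew

Post-order visits the left subtree, then the right subtree, then the node.
At yew: go left to fir.
  At fir: go left to pear.
    pear is a leaf — visit pear.
  At fir: no right child.
  Visit fir.
At yew: go right to ivy.
  At ivy: go left to rye.
    At rye: no left child.
    At rye: go right to daisy.
      daisy is a leaf — visit daisy.
    Visit rye.
  At ivy: go right to rose.
    At rose: go left to plum.
      At plum: go left to kale.
        At kale: go left to poppy.
          poppy is a leaf — visit poppy.
        At kale: go right to elm.
          elm is a leaf — visit elm.
        Visit kale.
      At plum: go right to hop.
        hop is a leaf — visit hop.
      Visit plum.
    At rose: go right to reed.
      At reed: go left to aster.
        aster is a leaf — visit aster.
      At reed: go right to lily.
        At lily: no left child.
        At lily: go right to iris.
          At iris: no left child.
          At iris: go right to moss.
            moss is a leaf — visit moss.
          Visit iris.
        Visit lily.
      Visit reed.
    Visit rose.
  Visit ivy.
Visit yew.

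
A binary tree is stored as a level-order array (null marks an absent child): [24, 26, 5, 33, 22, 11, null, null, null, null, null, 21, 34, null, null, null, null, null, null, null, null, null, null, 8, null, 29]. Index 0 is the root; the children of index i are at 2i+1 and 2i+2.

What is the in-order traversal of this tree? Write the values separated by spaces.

33 26 22 24 8 21 11 29 34 5

In-order visits the left subtree, then the node, then the right subtree.
At 24: go left to 26.
  At 26: go left to 33.
    33 is a leaf — visit 33.
  Visit 26.
  At 26: go right to 22.
    22 is a leaf — visit 22.
Visit 24.
At 24: go right to 5.
  At 5: go left to 11.
    At 11: go left to 21.
      At 21: go left to 8.
        8 is a leaf — visit 8.
      Visit 21.
      At 21: no right child.
    Visit 11.
    At 11: go right to 34.
      At 34: go left to 29.
        29 is a leaf — visit 29.
      Visit 34.
      At 34: no right child.
  Visit 5.
  At 5: no right child.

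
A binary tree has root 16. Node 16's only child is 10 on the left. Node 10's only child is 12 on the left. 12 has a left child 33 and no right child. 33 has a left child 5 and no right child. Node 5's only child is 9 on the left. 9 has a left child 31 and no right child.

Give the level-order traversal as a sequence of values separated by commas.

16, 10, 12, 33, 5, 9, 31

Level-order visits nodes level by level from the root, left to right within each level.
Level 0: 16
Level 1: 10
Level 2: 12
Level 3: 33
Level 4: 5
Level 5: 9
Level 6: 31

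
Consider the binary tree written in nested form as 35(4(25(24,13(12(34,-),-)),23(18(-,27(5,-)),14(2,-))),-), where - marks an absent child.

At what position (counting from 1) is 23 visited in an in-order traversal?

In-order visits the left subtree, then the node, then the right subtree.
At 35: go left to 4.
  At 4: go left to 25.
    At 25: go left to 24.
      24 is a leaf — visit 24.
    Visit 25.
    At 25: go right to 13.
      At 13: go left to 12.
        At 12: go left to 34.
          34 is a leaf — visit 34.
        Visit 12.
        At 12: no right child.
      Visit 13.
      At 13: no right child.
  Visit 4.
  At 4: go right to 23.
    At 23: go left to 18.
      At 18: no left child.
      Visit 18.
      At 18: go right to 27.
        At 27: go left to 5.
          5 is a leaf — visit 5.
        Visit 27.
        At 27: no right child.
    Visit 23.
    At 23: go right to 14.
      At 14: go left to 2.
        2 is a leaf — visit 2.
      Visit 14.
      At 14: no right child.
Visit 35.
At 35: no right child.
Full in-order sequence: 24, 25, 34, 12, 13, 4, 18, 5, 27, 23, 2, 14, 35.

10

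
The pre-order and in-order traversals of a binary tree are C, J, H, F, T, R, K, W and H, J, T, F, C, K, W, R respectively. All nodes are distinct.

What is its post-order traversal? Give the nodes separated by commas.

The first element of pre-order is the root; it splits in-order into left and right subtrees.
Root C: left subtree has 4 nodes {H, J, T, F}, right has 3 {K, W, R}.
  Root J: left subtree has 1 node {H}, right has 2 {T, F}.
    Root F: left subtree has 1 node {T}, right has 0 { }.
  Root R: left subtree has 2 nodes {K, W}, right has 0 { }.
    Root K: left subtree has 0 nodes { }, right has 1 {W}.

H, T, F, J, W, K, R, C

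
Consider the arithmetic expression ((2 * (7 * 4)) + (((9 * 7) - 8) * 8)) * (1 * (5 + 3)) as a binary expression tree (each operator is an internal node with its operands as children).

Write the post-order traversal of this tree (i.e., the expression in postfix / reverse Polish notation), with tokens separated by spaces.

2 7 4 * * 9 7 * 8 - 8 * + 1 5 3 + * *

Post-order on an expression tree gives postfix notation: for each operator, emit left operand, right operand, then the operator.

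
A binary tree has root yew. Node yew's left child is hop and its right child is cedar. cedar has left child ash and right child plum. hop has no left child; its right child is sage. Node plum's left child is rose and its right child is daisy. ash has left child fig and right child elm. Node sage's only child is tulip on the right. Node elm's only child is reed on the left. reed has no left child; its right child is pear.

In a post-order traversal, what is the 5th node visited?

Post-order visits the left subtree, then the right subtree, then the node.
At yew: go left to hop.
  At hop: no left child.
  At hop: go right to sage.
    At sage: no left child.
    At sage: go right to tulip.
      tulip is a leaf — visit tulip.
    Visit sage.
  Visit hop.
At yew: go right to cedar.
  At cedar: go left to ash.
    At ash: go left to fig.
      fig is a leaf — visit fig.
    At ash: go right to elm.
      At elm: go left to reed.
        At reed: no left child.
        At reed: go right to pear.
          pear is a leaf — visit pear.
        Visit reed.
      At elm: no right child.
      Visit elm.
    Visit ash.
  At cedar: go right to plum.
    At plum: go left to rose.
      rose is a leaf — visit rose.
    At plum: go right to daisy.
      daisy is a leaf — visit daisy.
    Visit plum.
  Visit cedar.
Visit yew.
Full post-order sequence: tulip, sage, hop, fig, pear, reed, elm, ash, rose, daisy, plum, cedar, yew.

pear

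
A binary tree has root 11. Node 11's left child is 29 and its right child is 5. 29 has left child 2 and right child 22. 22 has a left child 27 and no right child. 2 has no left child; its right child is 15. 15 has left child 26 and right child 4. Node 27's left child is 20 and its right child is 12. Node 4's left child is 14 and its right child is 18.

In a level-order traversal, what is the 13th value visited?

18

Level-order visits nodes level by level from the root, left to right within each level.
Level 0: 11
Level 1: 29, 5
Level 2: 2, 22
Level 3: 15, 27
Level 4: 26, 4, 20, 12
Level 5: 14, 18
Full level-order sequence: 11, 29, 5, 2, 22, 15, 27, 26, 4, 20, 12, 14, 18.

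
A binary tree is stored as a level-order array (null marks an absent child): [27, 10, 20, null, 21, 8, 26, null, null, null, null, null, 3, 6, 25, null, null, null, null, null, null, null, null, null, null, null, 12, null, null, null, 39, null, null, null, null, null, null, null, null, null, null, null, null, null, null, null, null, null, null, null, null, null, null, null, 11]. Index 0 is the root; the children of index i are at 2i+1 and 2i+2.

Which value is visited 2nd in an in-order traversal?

21

In-order visits the left subtree, then the node, then the right subtree.
At 27: go left to 10.
  At 10: no left child.
  Visit 10.
  At 10: go right to 21.
    21 is a leaf — visit 21.
Visit 27.
At 27: go right to 20.
  At 20: go left to 8.
    At 8: no left child.
    Visit 8.
    At 8: go right to 3.
      At 3: no left child.
      Visit 3.
      At 3: go right to 12.
        At 12: no left child.
        Visit 12.
        At 12: go right to 11.
          11 is a leaf — visit 11.
  Visit 20.
  At 20: go right to 26.
    At 26: go left to 6.
      6 is a leaf — visit 6.
    Visit 26.
    At 26: go right to 25.
      At 25: no left child.
      Visit 25.
      At 25: go right to 39.
        39 is a leaf — visit 39.
Full in-order sequence: 10, 21, 27, 8, 3, 12, 11, 20, 6, 26, 25, 39.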